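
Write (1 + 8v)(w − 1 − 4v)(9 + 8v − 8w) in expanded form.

17w + 176vw − 8w^2 − 9 − 116v − 384v^2 + 320v^2w − 64vw^2 − 256v^3

(1 + 8v)(w − 1 − 4v)(9 + 8v − 8w)
= (w − 1 − 4v + 8vw − 8v − 32v^2)(9 + 8v − 8w)    [distributive law]
= (w − 1 − 12v + 8vw − 32v^2)(9 + 8v − 8w)    [combine like terms]
= 9w + 8vw − 8w^2 − 9 − 8v + 8w − 108v − 96v^2 + 96vw + 72vw + 64v^2w − 64vw^2 − 288v^2 − 256v^3 + 256v^2w    [distributive law]
= 17w + 176vw − 8w^2 − 9 − 116v − 384v^2 + 320v^2w − 64vw^2 − 256v^3    [combine like terms]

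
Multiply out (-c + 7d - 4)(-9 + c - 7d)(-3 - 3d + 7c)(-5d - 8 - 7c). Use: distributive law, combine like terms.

(-c + 7d - 4)(-9 + c - 7d)(-3 - 3d + 7c)(-5d - 8 - 7c)
= (9c - c^2 + 7cd - 63d + 7cd - 49d^2 + 36 - 4c + 28d)(-3 - 3d + 7c)(-5d - 8 - 7c)    [distributive law]
= (5c - c^2 + 14cd - 35d - 49d^2 + 36)(-3 - 3d + 7c)(-5d - 8 - 7c)    [combine like terms]
= (-15c - 15cd + 35c^2 + 3c^2 + 3c^2d - 7c^3 - 42cd - 42cd^2 + 98c^2d + 105d + 105d^2 - 245cd + 147d^2 + 147d^3 - 343cd^2 - 108 - 108d + 252c)(-5d - 8 - 7c)    [distributive law]
= (237c - 302cd + 38c^2 + 101c^2d - 7c^3 - 385cd^2 - 3d + 252d^2 + 147d^3 - 108)(-5d - 8 - 7c)    [combine like terms]
= -1185cd - 1896c - 1659c^2 + 1510cd^2 + 2416cd + 2114c^2d - 190c^2d - 304c^2 - 266c^3 - 505c^2d^2 - 808c^2d - 707c^3d + 35c^3d + 56c^3 + 49c^4 + 1925cd^3 + 3080cd^2 + 2695c^2d^2 + 15d^2 + 24d + 21cd - 1260d^3 - 2016d^2 - 1764cd^2 - 735d^4 - 1176d^3 - 1029cd^3 + 540d + 864 + 756c    [distributive law]
= 1252cd - 1140c - 1963c^2 + 2826cd^2 + 1116c^2d - 210c^3 + 2190c^2d^2 - 672c^3d + 49c^4 + 896cd^3 - 2001d^2 + 564d - 2436d^3 - 735d^4 + 864    [combine like terms]

1252cd - 1140c - 1963c^2 + 2826cd^2 + 1116c^2d - 210c^3 + 2190c^2d^2 - 672c^3d + 49c^4 + 896cd^3 - 2001d^2 + 564d - 2436d^3 - 735d^4 + 864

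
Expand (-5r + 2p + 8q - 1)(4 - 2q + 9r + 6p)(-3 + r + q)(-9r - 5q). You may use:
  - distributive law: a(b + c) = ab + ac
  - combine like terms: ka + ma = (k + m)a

(-5r + 2p + 8q - 1)(4 - 2q + 9r + 6p)(-3 + r + q)(-9r - 5q)
= (-20r + 10qr - 45r² - 30pr + 8p - 4pq + 18pr + 12p² + 32q - 16q² + 72qr + 48pq - 4 + 2q - 9r - 6p)(-3 + r + q)(-9r - 5q)    [distributive law]
= (-29r + 82qr - 45r² - 12pr + 2p + 44pq + 12p² + 34q - 16q² - 4)(-3 + r + q)(-9r - 5q)    [combine like terms]
= (87r - 29r² - 29qr - 246qr + 82qr² + 82q²r + 135r² - 45r³ - 45qr² + 36pr - 12pr² - 12pqr - 6p + 2pr + 2pq - 132pq + 44pqr + 44pq² - 36p² + 12p²r + 12p²q - 102q + 34qr + 34q² + 48q² - 16q²r - 16q³ + 12 - 4r - 4q)(-9r - 5q)    [distributive law]
= (83r + 106r² - 241qr + 37qr² + 66q²r - 45r³ + 38pr - 12pr² + 32pqr - 6p - 130pq + 44pq² - 36p² + 12p²r + 12p²q - 106q + 82q² - 16q³ + 12)(-9r - 5q)    [combine like terms]
= -747r² - 415qr - 954r³ - 530qr² + 2169qr² + 1205q²r - 333qr³ - 185q²r² - 594q²r² - 330q³r + 405r⁴ + 225qr³ - 342pr² - 190pqr + 108pr³ + 60pqr² - 288pqr² - 160pq²r + 54pr + 30pq + 1170pqr + 650pq² - 396pq²r - 220pq³ + 324p²r + 180p²q - 108p²r² - 60p²qr - 108p²qr - 60p²q² + 954qr + 530q² - 738q²r - 410q³ + 144q³r + 80q⁴ - 108r - 60q    [distributive law]
= -747r² + 539qr - 954r³ + 1639qr² + 467q²r - 108qr³ - 779q²r² - 186q³r + 405r⁴ - 342pr² + 980pqr + 108pr³ - 228pqr² - 556pq²r + 54pr + 30pq + 650pq² - 220pq³ + 324p²r + 180p²q - 108p²r² - 168p²qr - 60p²q² + 530q² - 410q³ + 80q⁴ - 108r - 60q    [combine like terms]

-747r² + 539qr - 954r³ + 1639qr² + 467q²r - 108qr³ - 779q²r² - 186q³r + 405r⁴ - 342pr² + 980pqr + 108pr³ - 228pqr² - 556pq²r + 54pr + 30pq + 650pq² - 220pq³ + 324p²r + 180p²q - 108p²r² - 168p²qr - 60p²q² + 530q² - 410q³ + 80q⁴ - 108r - 60q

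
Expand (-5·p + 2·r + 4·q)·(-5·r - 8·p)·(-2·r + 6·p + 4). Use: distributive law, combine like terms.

(-5·p + 2·r + 4·q)·(-5·r - 8·p)·(-2·r + 6·p + 4)
= (25·p·r + 40·p^2 - 10·r^2 - 16·p·r - 20·q·r - 32·p·q)·(-2·r + 6·p + 4)    [distributive law]
= (9·p·r + 40·p^2 - 10·r^2 - 20·q·r - 32·p·q)·(-2·r + 6·p + 4)    [combine like terms]
= -18·p·r^2 + 54·p^2·r + 36·p·r - 80·p^2·r + 240·p^3 + 160·p^2 + 20·r^3 - 60·p·r^2 - 40·r^2 + 40·q·r^2 - 120·p·q·r - 80·q·r + 64·p·q·r - 192·p^2·q - 128·p·q    [distributive law]
= -78·p·r^2 - 26·p^2·r + 36·p·r + 240·p^3 + 160·p^2 + 20·r^3 - 40·r^2 + 40·q·r^2 - 56·p·q·r - 80·q·r - 192·p^2·q - 128·p·q    [combine like terms]

-78·p·r^2 - 26·p^2·r + 36·p·r + 240·p^3 + 160·p^2 + 20·r^3 - 40·r^2 + 40·q·r^2 - 56·p·q·r - 80·q·r - 192·p^2·q - 128·p·q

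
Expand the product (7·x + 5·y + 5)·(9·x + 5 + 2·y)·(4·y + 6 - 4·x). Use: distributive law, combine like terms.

(7·x + 5·y + 5)·(9·x + 5 + 2·y)·(4·y + 6 - 4·x)
= (63·x^2 + 35·x + 14·x·y + 45·x·y + 25·y + 10·y^2 + 45·x + 25 + 10·y)·(4·y + 6 - 4·x)    [distributive law]
= (63·x^2 + 80·x + 59·x·y + 35·y + 10·y^2 + 25)·(4·y + 6 - 4·x)    [combine like terms]
= 252·x^2·y + 378·x^2 - 252·x^3 + 320·x·y + 480·x - 320·x^2 + 236·x·y^2 + 354·x·y - 236·x^2·y + 140·y^2 + 210·y - 140·x·y + 40·y^3 + 60·y^2 - 40·x·y^2 + 100·y + 150 - 100·x    [distributive law]
= 16·x^2·y + 58·x^2 - 252·x^3 + 534·x·y + 380·x + 196·x·y^2 + 200·y^2 + 310·y + 40·y^3 + 150    [combine like terms]

16·x^2·y + 58·x^2 - 252·x^3 + 534·x·y + 380·x + 196·x·y^2 + 200·y^2 + 310·y + 40·y^3 + 150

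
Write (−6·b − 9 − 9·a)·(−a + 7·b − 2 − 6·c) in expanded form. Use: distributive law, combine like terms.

−57·a·b − 42·b^2 − 51·b + 36·b·c + 27·a + 18 + 54·c + 9·a^2 + 54·a·c

(−6·b − 9 − 9·a)·(−a + 7·b − 2 − 6·c)
= 6·a·b − 42·b^2 + 12·b + 36·b·c + 9·a − 63·b + 18 + 54·c + 9·a^2 − 63·a·b + 18·a + 54·a·c    [distributive law]
= −57·a·b − 42·b^2 − 51·b + 36·b·c + 27·a + 18 + 54·c + 9·a^2 + 54·a·c    [combine like terms]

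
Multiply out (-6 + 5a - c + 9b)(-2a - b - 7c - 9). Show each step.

-33a - 75b + 51c + 54 - 10a^2 - 23ab - 33ac - 62bc + 7c^2 - 9b^2

(-6 + 5a - c + 9b)(-2a - b - 7c - 9)
= 12a + 6b + 42c + 54 - 10a^2 - 5ab - 35ac - 45a + 2ac + bc + 7c^2 + 9c - 18ab - 9b^2 - 63bc - 81b    [distributive law]
= -33a - 75b + 51c + 54 - 10a^2 - 23ab - 33ac - 62bc + 7c^2 - 9b^2    [combine like terms]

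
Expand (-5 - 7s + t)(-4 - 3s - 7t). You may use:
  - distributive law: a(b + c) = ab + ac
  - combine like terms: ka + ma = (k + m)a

(-5 - 7s + t)(-4 - 3s - 7t)
= 20 + 15s + 35t + 28s + 21s² + 49st - 4t - 3st - 7t²    [distributive law]
= 20 + 43s + 31t + 21s² + 46st - 7t²    [combine like terms]

20 + 43s + 31t + 21s² + 46st - 7t²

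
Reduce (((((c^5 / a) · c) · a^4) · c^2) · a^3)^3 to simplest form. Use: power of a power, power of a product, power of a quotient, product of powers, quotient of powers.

(((((c^5 / a) · c) · a^4) · c^2) · a^3)^3
= (((((c^5 / a) · c) · a^4) · c^2)^3) · ((a^3)^3)    [power of a product]
= (((((c^5 / a) · c) · a^4)^3) · ((c^2)^3)) · ((a^3)^3)    [power of a product]
= (((((c^5 / a) · c)^3) · ((a^4)^3)) · ((c^2)^3)) · ((a^3)^3)    [power of a product]
= (((((c^5 / a)^3) · (c^3)) · ((a^4)^3)) · ((c^2)^3)) · ((a^3)^3)    [power of a product]
= ((((((c^5)^3) / (a^3)) · (c^3)) · ((a^4)^3)) · ((c^2)^3)) · ((a^3)^3)    [power of a quotient]
= ((((c^15 / (a^3)) · (c^3)) · ((a^4)^3)) · ((c^2)^3)) · ((a^3)^3)    [power of a power]
= ((((c^15 / a^3) · c^3) · a^12) · ((c^2)^3)) · ((a^3)^3)    [power of a power]
= ((((c^15 / a^3) · c^3) · a^12) · c^6) · ((a^3)^3)    [power of a power]
= ((((c^15 / a^3) · c^3) · a^12) · c^6) · a^9    [power of a power]
= a^18c^24    [quotient of powers; product of powers]

a^18c^24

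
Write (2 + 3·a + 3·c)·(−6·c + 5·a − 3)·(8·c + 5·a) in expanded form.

−168·c^2 − 97·a·c + 5·a^2 − 48·c − 30·a − 114·a·c^2 + 105·a^2·c + 75·a^3 − 144·c^3

(2 + 3·a + 3·c)·(−6·c + 5·a − 3)·(8·c + 5·a)
= (−12·c + 10·a − 6 − 18·a·c + 15·a^2 − 9·a − 18·c^2 + 15·a·c − 9·c)·(8·c + 5·a)    [distributive law]
= (−21·c + a − 6 − 3·a·c + 15·a^2 − 18·c^2)·(8·c + 5·a)    [combine like terms]
= −168·c^2 − 105·a·c + 8·a·c + 5·a^2 − 48·c − 30·a − 24·a·c^2 − 15·a^2·c + 120·a^2·c + 75·a^3 − 144·c^3 − 90·a·c^2    [distributive law]
= −168·c^2 − 97·a·c + 5·a^2 − 48·c − 30·a − 114·a·c^2 + 105·a^2·c + 75·a^3 − 144·c^3    [combine like terms]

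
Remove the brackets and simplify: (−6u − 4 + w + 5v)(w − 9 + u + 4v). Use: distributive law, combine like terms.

(−6u − 4 + w + 5v)(w − 9 + u + 4v)
= −6uw + 54u − 6u^2 − 24uv − 4w + 36 − 4u − 16v + w^2 − 9w + uw + 4vw + 5vw − 45v + 5uv + 20v^2    [distributive law]
= −5uw + 50u − 6u^2 − 19uv − 13w + 36 − 61v + w^2 + 9vw + 20v^2    [combine like terms]

−5uw + 50u − 6u^2 − 19uv − 13w + 36 − 61v + w^2 + 9vw + 20v^2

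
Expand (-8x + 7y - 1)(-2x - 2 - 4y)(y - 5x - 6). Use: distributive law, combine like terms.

-74x^2y - 80x^3 - 186x^2 - 40xy - 118x + 158xy^2 + 158y^2 + 62y - 28y^3 - 12

(-8x + 7y - 1)(-2x - 2 - 4y)(y - 5x - 6)
= (16x^2 + 16x + 32xy - 14xy - 14y - 28y^2 + 2x + 2 + 4y)(y - 5x - 6)    [distributive law]
= (16x^2 + 18x + 18xy - 10y - 28y^2 + 2)(y - 5x - 6)    [combine like terms]
= 16x^2y - 80x^3 - 96x^2 + 18xy - 90x^2 - 108x + 18xy^2 - 90x^2y - 108xy - 10y^2 + 50xy + 60y - 28y^3 + 140xy^2 + 168y^2 + 2y - 10x - 12    [distributive law]
= -74x^2y - 80x^3 - 186x^2 - 40xy - 118x + 158xy^2 + 158y^2 + 62y - 28y^3 - 12    [combine like terms]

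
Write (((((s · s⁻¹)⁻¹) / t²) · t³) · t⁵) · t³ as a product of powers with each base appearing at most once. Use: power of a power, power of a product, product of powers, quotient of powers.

(((((s · s⁻¹)⁻¹) / t²) · t³) · t⁵) · t³
= (((((s⁻¹) · ((s⁻¹)⁻¹)) / t²) · t³) · t⁵) · t³    [power of a product]
= ((((s⁻¹ · s) / t²) · t³) · t⁵) · t³    [power of a power]
= (((s⁰ / t²) · t³) · t⁵) · t³    [product of powers]
= t⁹    [quotient of powers; product of powers]

t⁹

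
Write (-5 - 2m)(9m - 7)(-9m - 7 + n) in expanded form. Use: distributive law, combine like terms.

405m^2 - 98m - 31mn - 245 + 35n + 162m^3 - 18m^2n

(-5 - 2m)(9m - 7)(-9m - 7 + n)
= (-45m + 35 - 18m^2 + 14m)(-9m - 7 + n)    [distributive law]
= (-31m + 35 - 18m^2)(-9m - 7 + n)    [combine like terms]
= 279m^2 + 217m - 31mn - 315m - 245 + 35n + 162m^3 + 126m^2 - 18m^2n    [distributive law]
= 405m^2 - 98m - 31mn - 245 + 35n + 162m^3 - 18m^2n    [combine like terms]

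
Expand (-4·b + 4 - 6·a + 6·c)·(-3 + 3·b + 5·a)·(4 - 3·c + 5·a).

(-4·b + 4 - 6·a + 6·c)·(-3 + 3·b + 5·a)·(4 - 3·c + 5·a)
= (12·b - 12·b^2 - 20·a·b - 12 + 12·b + 20·a + 18·a - 18·a·b - 30·a^2 - 18·c + 18·b·c + 30·a·c)·(4 - 3·c + 5·a)    [distributive law]
= (24·b - 12·b^2 - 38·a·b - 12 + 38·a - 30·a^2 - 18·c + 18·b·c + 30·a·c)·(4 - 3·c + 5·a)    [combine like terms]
= 96·b - 72·b·c + 120·a·b - 48·b^2 + 36·b^2·c - 60·a·b^2 - 152·a·b + 114·a·b·c - 190·a^2·b - 48 + 36·c - 60·a + 152·a - 114·a·c + 190·a^2 - 120·a^2 + 90·a^2·c - 150·a^3 - 72·c + 54·c^2 - 90·a·c + 72·b·c - 54·b·c^2 + 90·a·b·c + 120·a·c - 90·a·c^2 + 150·a^2·c    [distributive law]
= 96·b - 32·a·b - 48·b^2 + 36·b^2·c - 60·a·b^2 + 204·a·b·c - 190·a^2·b - 48 - 36·c + 92·a - 84·a·c + 70·a^2 + 240·a^2·c - 150·a^3 + 54·c^2 - 54·b·c^2 - 90·a·c^2    [combine like terms]

96·b - 32·a·b - 48·b^2 + 36·b^2·c - 60·a·b^2 + 204·a·b·c - 190·a^2·b - 48 - 36·c + 92·a - 84·a·c + 70·a^2 + 240·a^2·c - 150·a^3 + 54·c^2 - 54·b·c^2 - 90·a·c^2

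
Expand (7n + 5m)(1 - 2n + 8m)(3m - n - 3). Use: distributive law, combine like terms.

(7n + 5m)(1 - 2n + 8m)(3m - n - 3)
= (7n - 14n^2 + 56mn + 5m - 10mn + 40m^2)(3m - n - 3)    [distributive law]
= (7n - 14n^2 + 46mn + 5m + 40m^2)(3m - n - 3)    [combine like terms]
= 21mn - 7n^2 - 21n - 42mn^2 + 14n^3 + 42n^2 + 138m^2n - 46mn^2 - 138mn + 15m^2 - 5mn - 15m + 120m^3 - 40m^2n - 120m^2    [distributive law]
= -122mn + 35n^2 - 21n - 88mn^2 + 14n^3 + 98m^2n - 105m^2 - 15m + 120m^3    [combine like terms]

-122mn + 35n^2 - 21n - 88mn^2 + 14n^3 + 98m^2n - 105m^2 - 15m + 120m^3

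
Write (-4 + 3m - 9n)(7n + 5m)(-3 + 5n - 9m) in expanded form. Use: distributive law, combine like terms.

84n + 49n^2 + 224mn + 60m + 135m^2 + 447mn^2 + 291m^2n - 135m^3 - 315n^3

(-4 + 3m - 9n)(7n + 5m)(-3 + 5n - 9m)
= (-28n - 20m + 21mn + 15m^2 - 63n^2 - 45mn)(-3 + 5n - 9m)    [distributive law]
= (-28n - 20m - 24mn + 15m^2 - 63n^2)(-3 + 5n - 9m)    [combine like terms]
= 84n - 140n^2 + 252mn + 60m - 100mn + 180m^2 + 72mn - 120mn^2 + 216m^2n - 45m^2 + 75m^2n - 135m^3 + 189n^2 - 315n^3 + 567mn^2    [distributive law]
= 84n + 49n^2 + 224mn + 60m + 135m^2 + 447mn^2 + 291m^2n - 135m^3 - 315n^3    [combine like terms]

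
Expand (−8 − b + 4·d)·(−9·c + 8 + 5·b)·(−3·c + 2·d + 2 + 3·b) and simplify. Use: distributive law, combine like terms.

−216·c² − 24·c·d + 336·c + 378·b·c − 64·d − 128 − 288·b + 40·b·d − 154·b² − 27·b·c² − 150·b·c·d + 42·b²·c + 50·b²·d − 15·b³ + 108·c²·d − 72·c·d² + 64·d² + 40·b·d²

(−8 − b + 4·d)·(−9·c + 8 + 5·b)·(−3·c + 2·d + 2 + 3·b)
= (72·c − 64 − 40·b + 9·b·c − 8·b − 5·b² − 36·c·d + 32·d + 20·b·d)·(−3·c + 2·d + 2 + 3·b)    [distributive law]
= (72·c − 64 − 48·b + 9·b·c − 5·b² − 36·c·d + 32·d + 20·b·d)·(−3·c + 2·d + 2 + 3·b)    [combine like terms]
= −216·c² + 144·c·d + 144·c + 216·b·c + 192·c − 128·d − 128 − 192·b + 144·b·c − 96·b·d − 96·b − 144·b² − 27·b·c² + 18·b·c·d + 18·b·c + 27·b²·c + 15·b²·c − 10·b²·d − 10·b² − 15·b³ + 108·c²·d − 72·c·d² − 72·c·d − 108·b·c·d − 96·c·d + 64·d² + 64·d + 96·b·d − 60·b·c·d + 40·b·d² + 40·b·d + 60·b²·d    [distributive law]
= −216·c² − 24·c·d + 336·c + 378·b·c − 64·d − 128 − 288·b + 40·b·d − 154·b² − 27·b·c² − 150·b·c·d + 42·b²·c + 50·b²·d − 15·b³ + 108·c²·d − 72·c·d² + 64·d² + 40·b·d²    [combine like terms]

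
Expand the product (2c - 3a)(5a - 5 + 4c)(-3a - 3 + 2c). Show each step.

-24a^2c + 66ac - 28ac^2 + 30c - 44c^2 + 16c^3 + 45a^3 - 45a

(2c - 3a)(5a - 5 + 4c)(-3a - 3 + 2c)
= (10ac - 10c + 8c^2 - 15a^2 + 15a - 12ac)(-3a - 3 + 2c)    [distributive law]
= (-2ac - 10c + 8c^2 - 15a^2 + 15a)(-3a - 3 + 2c)    [combine like terms]
= 6a^2c + 6ac - 4ac^2 + 30ac + 30c - 20c^2 - 24ac^2 - 24c^2 + 16c^3 + 45a^3 + 45a^2 - 30a^2c - 45a^2 - 45a + 30ac    [distributive law]
= -24a^2c + 66ac - 28ac^2 + 30c - 44c^2 + 16c^3 + 45a^3 - 45a    [combine like terms]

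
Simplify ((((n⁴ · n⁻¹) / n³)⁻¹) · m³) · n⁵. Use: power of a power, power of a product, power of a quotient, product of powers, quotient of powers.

m³n⁵

((((n⁴ · n⁻¹) / n³)⁻¹) · m³) · n⁵
= ((((n⁴ · n⁻¹)⁻¹) / ((n³)⁻¹)) · m³) · n⁵    [power of a quotient]
= (((((n⁴)⁻¹) · ((n⁻¹)⁻¹)) / ((n³)⁻¹)) · m³) · n⁵    [power of a product]
= (((n⁻⁴ · ((n⁻¹)⁻¹)) / ((n³)⁻¹)) · m³) · n⁵    [power of a power]
= (((n⁻⁴ · n) / ((n³)⁻¹)) · m³) · n⁵    [power of a power]
= ((n⁻³ / ((n³)⁻¹)) · m³) · n⁵    [product of powers]
= ((n⁻³ / n⁻³) · m³) · n⁵    [power of a power]
= (n⁰ · m³) · n⁵    [quotient of powers]
= m³n⁵    [product of powers]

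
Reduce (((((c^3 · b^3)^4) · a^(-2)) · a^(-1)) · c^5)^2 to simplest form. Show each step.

a^(-6)b^24c^34

(((((c^3 · b^3)^4) · a^(-2)) · a^(-1)) · c^5)^2
= (((((c^3 · b^3)^4) · a^(-2)) · a^(-1))^2) · ((c^5)^2)    [power of a product]
= (((((c^3 · b^3)^4) · a^(-2))^2) · ((a^(-1))^2)) · ((c^5)^2)    [power of a product]
= (((((c^3 · b^3)^4)^2) · ((a^(-2))^2)) · ((a^(-1))^2)) · ((c^5)^2)    [power of a product]
= ((((c^3 · b^3)^8) · ((a^(-2))^2)) · ((a^(-1))^2)) · ((c^5)^2)    [power of a power]
= (((((c^3)^8) · ((b^3)^8)) · ((a^(-2))^2)) · ((a^(-1))^2)) · ((c^5)^2)    [power of a product]
= (((c^24 · ((b^3)^8)) · ((a^(-2))^2)) · ((a^(-1))^2)) · ((c^5)^2)    [power of a power]
= (((c^24 · b^24) · ((a^(-2))^2)) · ((a^(-1))^2)) · ((c^5)^2)    [power of a power]
= (((c^24 · b^24) · a^(-4)) · ((a^(-1))^2)) · ((c^5)^2)    [power of a power]
= (((c^24 · b^24) · a^(-4)) · a^(-2)) · ((c^5)^2)    [power of a power]
= (((c^24 · b^24) · a^(-4)) · a^(-2)) · c^10    [power of a power]
= a^(-6)b^24c^34    [product of powers]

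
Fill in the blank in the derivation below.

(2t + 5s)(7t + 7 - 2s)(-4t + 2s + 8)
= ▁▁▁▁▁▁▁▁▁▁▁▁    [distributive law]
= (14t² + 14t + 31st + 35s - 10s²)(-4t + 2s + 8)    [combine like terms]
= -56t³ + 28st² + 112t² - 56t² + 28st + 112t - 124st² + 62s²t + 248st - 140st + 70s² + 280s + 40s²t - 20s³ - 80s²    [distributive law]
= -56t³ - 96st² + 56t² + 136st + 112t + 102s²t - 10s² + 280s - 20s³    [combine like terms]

Applying distributive law to the line above:

(14t² + 14t - 4st + 35st + 35s - 10s²)(-4t + 2s + 8)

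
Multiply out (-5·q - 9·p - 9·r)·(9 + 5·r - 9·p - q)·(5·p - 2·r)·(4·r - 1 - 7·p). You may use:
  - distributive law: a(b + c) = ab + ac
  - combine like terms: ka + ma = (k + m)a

-1342·p·q·r + 225·p·q + 1305·p^2·q + 328·q·r^2 - 90·q·r - 976·p·q·r^2 + 2396·p^2·q·r + 128·q·r^3 - 1890·p^3·q + 170·p·q^2·r - 25·p·q^2 - 175·p^2·q^2 - 40·q^2·r^2 + 10·q^2·r + 63·p^2·r + 405·p^2 + 2430·p^3 - 1809·p·r^2 + 243·p·r + 2151·p^2·r^2 + 1494·p^3·r - 1818·p·r^3 - 2835·p^4 + 558·r^3 - 162·r^2 + 360·r^4

(-5·q - 9·p - 9·r)·(9 + 5·r - 9·p - q)·(5·p - 2·r)·(4·r - 1 - 7·p)
= (-45·q - 25·q·r + 45·p·q + 5·q^2 - 81·p - 45·p·r + 81·p^2 + 9·p·q - 81·r - 45·r^2 + 81·p·r + 9·q·r)·(5·p - 2·r)·(4·r - 1 - 7·p)    [distributive law]
= (-45·q - 16·q·r + 54·p·q + 5·q^2 - 81·p + 36·p·r + 81·p^2 - 81·r - 45·r^2)·(5·p - 2·r)·(4·r - 1 - 7·p)    [combine like terms]
= (-225·p·q + 90·q·r - 80·p·q·r + 32·q·r^2 + 270·p^2·q - 108·p·q·r + 25·p·q^2 - 10·q^2·r - 405·p^2 + 162·p·r + 180·p^2·r - 72·p·r^2 + 405·p^3 - 162·p^2·r - 405·p·r + 162·r^2 - 225·p·r^2 + 90·r^3)·(4·r - 1 - 7·p)    [distributive law]
= (-225·p·q + 90·q·r - 188·p·q·r + 32·q·r^2 + 270·p^2·q + 25·p·q^2 - 10·q^2·r - 405·p^2 - 243·p·r + 18·p^2·r - 297·p·r^2 + 405·p^3 + 162·r^2 + 90·r^3)·(4·r - 1 - 7·p)    [combine like terms]
= -900·p·q·r + 225·p·q + 1575·p^2·q + 360·q·r^2 - 90·q·r - 630·p·q·r - 752·p·q·r^2 + 188·p·q·r + 1316·p^2·q·r + 128·q·r^3 - 32·q·r^2 - 224·p·q·r^2 + 1080·p^2·q·r - 270·p^2·q - 1890·p^3·q + 100·p·q^2·r - 25·p·q^2 - 175·p^2·q^2 - 40·q^2·r^2 + 10·q^2·r + 70·p·q^2·r - 1620·p^2·r + 405·p^2 + 2835·p^3 - 972·p·r^2 + 243·p·r + 1701·p^2·r + 72·p^2·r^2 - 18·p^2·r - 126·p^3·r - 1188·p·r^3 + 297·p·r^2 + 2079·p^2·r^2 + 1620·p^3·r - 405·p^3 - 2835·p^4 + 648·r^3 - 162·r^2 - 1134·p·r^2 + 360·r^4 - 90·r^3 - 630·p·r^3    [distributive law]
= -1342·p·q·r + 225·p·q + 1305·p^2·q + 328·q·r^2 - 90·q·r - 976·p·q·r^2 + 2396·p^2·q·r + 128·q·r^3 - 1890·p^3·q + 170·p·q^2·r - 25·p·q^2 - 175·p^2·q^2 - 40·q^2·r^2 + 10·q^2·r + 63·p^2·r + 405·p^2 + 2430·p^3 - 1809·p·r^2 + 243·p·r + 2151·p^2·r^2 + 1494·p^3·r - 1818·p·r^3 - 2835·p^4 + 558·r^3 - 162·r^2 + 360·r^4    [combine like terms]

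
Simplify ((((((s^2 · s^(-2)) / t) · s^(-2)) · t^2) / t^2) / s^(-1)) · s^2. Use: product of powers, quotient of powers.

st^(-1)

((((((s^2 · s^(-2)) / t) · s^(-2)) · t^2) / t^2) / s^(-1)) · s^2
= (((((s^0 / t) · s^(-2)) · t^2) / t^2) / s^(-1)) · s^2    [product of powers]
= st^(-1)    [quotient of powers; product of powers]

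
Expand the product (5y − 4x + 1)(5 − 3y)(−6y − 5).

(5y − 4x + 1)(5 − 3y)(−6y − 5)
= (25y − 15y^2 − 20x + 12xy + 5 − 3y)(−6y − 5)    [distributive law]
= (22y − 15y^2 − 20x + 12xy + 5)(−6y − 5)    [combine like terms]
= −132y^2 − 110y + 90y^3 + 75y^2 + 120xy + 100x − 72xy^2 − 60xy − 30y − 25    [distributive law]
= −57y^2 − 140y + 90y^3 + 60xy + 100x − 72xy^2 − 25    [combine like terms]

−57y^2 − 140y + 90y^3 + 60xy + 100x − 72xy^2 − 25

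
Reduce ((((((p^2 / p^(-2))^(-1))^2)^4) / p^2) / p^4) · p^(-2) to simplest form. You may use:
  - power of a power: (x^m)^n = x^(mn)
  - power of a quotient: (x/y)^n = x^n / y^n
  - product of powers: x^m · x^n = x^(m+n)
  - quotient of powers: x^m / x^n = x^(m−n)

((((((p^2 / p^(-2))^(-1))^2)^4) / p^2) / p^4) · p^(-2)
= (((((p^2 / p^(-2))^(-1))^8) / p^2) / p^4) · p^(-2)    [power of a power]
= ((((p^2 / p^(-2))^(-8)) / p^2) / p^4) · p^(-2)    [power of a power]
= (((((p^2)^(-8)) / ((p^(-2))^(-8))) / p^2) / p^4) · p^(-2)    [power of a quotient]
= (((p^(-16) / ((p^(-2))^(-8))) / p^2) / p^4) · p^(-2)    [power of a power]
= (((p^(-16) / p^16) / p^2) / p^4) · p^(-2)    [power of a power]
= ((p^(-32) / p^2) / p^4) · p^(-2)    [quotient of powers]
= (p^(-34) / p^4) · p^(-2)    [quotient of powers]
= p^(-38) · p^(-2)    [quotient of powers]
= p^(-40)    [product of powers]

p^(-40)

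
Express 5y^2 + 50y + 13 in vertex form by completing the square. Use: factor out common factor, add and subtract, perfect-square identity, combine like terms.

5(y + 5)^2 − 112

5y^2 + 50y + 13
= 5(y^2 + 10y) + 13    [factor out 5 from the y-terms]
= 5(y^2 + 10y + 25 − 25) + 13    [add and subtract 25 inside the bracket]
= 5(y + 5)^2 − 125 + 13    [perfect-square identity]
= 5(y + 5)^2 − 112    [combine constants]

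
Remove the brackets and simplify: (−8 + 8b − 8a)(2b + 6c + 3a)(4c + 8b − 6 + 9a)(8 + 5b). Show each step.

(−8 + 8b − 8a)(2b + 6c + 3a)(4c + 8b − 6 + 9a)(8 + 5b)
= (−16b − 48c − 24a + 16b^2 + 48bc + 24ab − 16ab − 48ac − 24a^2)(4c + 8b − 6 + 9a)(8 + 5b)    [distributive law]
= (−16b − 48c − 24a + 16b^2 + 48bc + 8ab − 48ac − 24a^2)(4c + 8b − 6 + 9a)(8 + 5b)    [combine like terms]
= (−64bc − 128b^2 + 96b − 144ab − 192c^2 − 384bc + 288c − 432ac − 96ac − 192ab + 144a − 216a^2 + 64b^2c + 128b^3 − 96b^2 + 144ab^2 + 192bc^2 + 384b^2c − 288bc + 432abc + 32abc + 64ab^2 − 48ab + 72a^2b − 192ac^2 − 384abc + 288ac − 432a^2c − 96a^2c − 192a^2b + 144a^2 − 216a^3)(8 + 5b)    [distributive law]
= (−736bc − 224b^2 + 96b − 384ab − 192c^2 + 288c − 240ac + 144a − 72a^2 + 448b^2c + 128b^3 + 208ab^2 + 192bc^2 + 80abc − 120a^2b − 192ac^2 − 528a^2c − 216a^3)(8 + 5b)    [combine like terms]
= −5888bc − 3680b^2c − 1792b^2 − 1120b^3 + 768b + 480b^2 − 3072ab − 1920ab^2 − 1536c^2 − 960bc^2 + 2304c + 1440bc − 1920ac − 1200abc + 1152a + 720ab − 576a^2 − 360a^2b + 3584b^2c + 2240b^3c + 1024b^3 + 640b^4 + 1664ab^2 + 1040ab^3 + 1536bc^2 + 960b^2c^2 + 640abc + 400ab^2c − 960a^2b − 600a^2b^2 − 1536ac^2 − 960abc^2 − 4224a^2c − 2640a^2bc − 1728a^3 − 1080a^3b    [distributive law]
= −4448bc − 96b^2c − 1312b^2 − 96b^3 + 768b − 2352ab − 256ab^2 − 1536c^2 + 576bc^2 + 2304c − 1920ac − 560abc + 1152a − 576a^2 − 1320a^2b + 2240b^3c + 640b^4 + 1040ab^3 + 960b^2c^2 + 400ab^2c − 600a^2b^2 − 1536ac^2 − 960abc^2 − 4224a^2c − 2640a^2bc − 1728a^3 − 1080a^3b    [combine like terms]

−4448bc − 96b^2c − 1312b^2 − 96b^3 + 768b − 2352ab − 256ab^2 − 1536c^2 + 576bc^2 + 2304c − 1920ac − 560abc + 1152a − 576a^2 − 1320a^2b + 2240b^3c + 640b^4 + 1040ab^3 + 960b^2c^2 + 400ab^2c − 600a^2b^2 − 1536ac^2 − 960abc^2 − 4224a^2c − 2640a^2bc − 1728a^3 − 1080a^3b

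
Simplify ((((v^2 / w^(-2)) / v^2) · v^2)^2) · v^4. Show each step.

v^8·w^4

((((v^2 / w^(-2)) / v^2) · v^2)^2) · v^4
= ((((v^2 / w^(-2)) / v^2)^2) · ((v^2)^2)) · v^4    [power of a product]
= ((((v^2 / w^(-2))^2) / ((v^2)^2)) · ((v^2)^2)) · v^4    [power of a quotient]
= (((((v^2)^2) / ((w^(-2))^2)) / ((v^2)^2)) · ((v^2)^2)) · v^4    [power of a quotient]
= (((v^4 / ((w^(-2))^2)) / ((v^2)^2)) · ((v^2)^2)) · v^4    [power of a power]
= (((v^4 / w^(-4)) / ((v^2)^2)) · ((v^2)^2)) · v^4    [power of a power]
= (((v^4 / w^(-4)) / v^4) · ((v^2)^2)) · v^4    [power of a power]
= (((v^4 / w^(-4)) / v^4) · v^4) · v^4    [power of a power]
= v^8·w^4    [quotient of powers; product of powers]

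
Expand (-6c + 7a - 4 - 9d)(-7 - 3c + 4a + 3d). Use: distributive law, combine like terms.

54c + 18c² - 45ac + 9cd - 65a + 28a² - 15ad + 28 + 51d - 27d²

(-6c + 7a - 4 - 9d)(-7 - 3c + 4a + 3d)
= 42c + 18c² - 24ac - 18cd - 49a - 21ac + 28a² + 21ad + 28 + 12c - 16a - 12d + 63d + 27cd - 36ad - 27d²    [distributive law]
= 54c + 18c² - 45ac + 9cd - 65a + 28a² - 15ad + 28 + 51d - 27d²    [combine like terms]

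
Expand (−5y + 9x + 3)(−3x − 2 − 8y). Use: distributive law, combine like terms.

(−5y + 9x + 3)(−3x − 2 − 8y)
= 15xy + 10y + 40y^2 − 27x^2 − 18x − 72xy − 9x − 6 − 24y    [distributive law]
= −57xy − 14y + 40y^2 − 27x^2 − 27x − 6    [combine like terms]

−57xy − 14y + 40y^2 − 27x^2 − 27x − 6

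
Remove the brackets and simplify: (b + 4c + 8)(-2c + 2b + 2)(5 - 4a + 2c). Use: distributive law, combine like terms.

(b + 4c + 8)(-2c + 2b + 2)(5 - 4a + 2c)
= (-2bc + 2b² + 2b - 8c² + 8bc + 8c - 16c + 16b + 16)(5 - 4a + 2c)    [distributive law]
= (6bc + 2b² + 18b - 8c² - 8c + 16)(5 - 4a + 2c)    [combine like terms]
= 30bc - 24abc + 12bc² + 10b² - 8ab² + 4b²c + 90b - 72ab + 36bc - 40c² + 32ac² - 16c³ - 40c + 32ac - 16c² + 80 - 64a + 32c    [distributive law]
= 66bc - 24abc + 12bc² + 10b² - 8ab² + 4b²c + 90b - 72ab - 56c² + 32ac² - 16c³ - 8c + 32ac + 80 - 64a    [combine like terms]

66bc - 24abc + 12bc² + 10b² - 8ab² + 4b²c + 90b - 72ab - 56c² + 32ac² - 16c³ - 8c + 32ac + 80 - 64a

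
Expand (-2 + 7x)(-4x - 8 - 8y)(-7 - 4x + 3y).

(-2 + 7x)(-4x - 8 - 8y)(-7 - 4x + 3y)
= (8x + 16 + 16y - 28x^2 - 56x - 56xy)(-7 - 4x + 3y)    [distributive law]
= (-48x + 16 + 16y - 28x^2 - 56xy)(-7 - 4x + 3y)    [combine like terms]
= 336x + 192x^2 - 144xy - 112 - 64x + 48y - 112y - 64xy + 48y^2 + 196x^2 + 112x^3 - 84x^2y + 392xy + 224x^2y - 168xy^2    [distributive law]
= 272x + 388x^2 + 184xy - 112 - 64y + 48y^2 + 112x^3 + 140x^2y - 168xy^2    [combine like terms]

272x + 388x^2 + 184xy - 112 - 64y + 48y^2 + 112x^3 + 140x^2y - 168xy^2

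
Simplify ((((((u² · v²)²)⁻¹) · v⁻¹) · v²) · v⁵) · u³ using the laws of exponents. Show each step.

u⁻¹v²

((((((u² · v²)²)⁻¹) · v⁻¹) · v²) · v⁵) · u³
= (((((u² · v²)⁻²) · v⁻¹) · v²) · v⁵) · u³    [power of a power]
= ((((((u²)⁻²) · ((v²)⁻²)) · v⁻¹) · v²) · v⁵) · u³    [power of a product]
= ((((u⁻⁴ · ((v²)⁻²)) · v⁻¹) · v²) · v⁵) · u³    [power of a power]
= ((((u⁻⁴ · v⁻⁴) · v⁻¹) · v²) · v⁵) · u³    [power of a power]
= u⁻¹v²    [product of powers]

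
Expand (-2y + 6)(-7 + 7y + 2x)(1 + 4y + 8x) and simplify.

-112y + 210y^2 + 492xy - 56y^3 - 128xy^2 - 32x^2y - 42 - 324x + 96x^2

(-2y + 6)(-7 + 7y + 2x)(1 + 4y + 8x)
= (14y - 14y^2 - 4xy - 42 + 42y + 12x)(1 + 4y + 8x)    [distributive law]
= (56y - 14y^2 - 4xy - 42 + 12x)(1 + 4y + 8x)    [combine like terms]
= 56y + 224y^2 + 448xy - 14y^2 - 56y^3 - 112xy^2 - 4xy - 16xy^2 - 32x^2y - 42 - 168y - 336x + 12x + 48xy + 96x^2    [distributive law]
= -112y + 210y^2 + 492xy - 56y^3 - 128xy^2 - 32x^2y - 42 - 324x + 96x^2    [combine like terms]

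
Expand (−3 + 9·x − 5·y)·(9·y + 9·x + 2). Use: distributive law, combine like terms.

−37·y − 9·x − 6 + 36·x·y + 81·x^2 − 45·y^2

(−3 + 9·x − 5·y)·(9·y + 9·x + 2)
= −27·y − 27·x − 6 + 81·x·y + 81·x^2 + 18·x − 45·y^2 − 45·x·y − 10·y    [distributive law]
= −37·y − 9·x − 6 + 36·x·y + 81·x^2 − 45·y^2    [combine like terms]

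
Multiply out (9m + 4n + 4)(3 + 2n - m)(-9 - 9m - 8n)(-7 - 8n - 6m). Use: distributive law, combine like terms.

(9m + 4n + 4)(3 + 2n - m)(-9 - 9m - 8n)(-7 - 8n - 6m)
= (27m + 18mn - 9m² + 12n + 8n² - 4mn + 12 + 8n - 4m)(-9 - 9m - 8n)(-7 - 8n - 6m)    [distributive law]
= (23m + 14mn - 9m² + 20n + 8n² + 12)(-9 - 9m - 8n)(-7 - 8n - 6m)    [combine like terms]
= (-207m - 207m² - 184mn - 126mn - 126m²n - 112mn² + 81m² + 81m³ + 72m²n - 180n - 180mn - 160n² - 72n² - 72mn² - 64n³ - 108 - 108m - 96n)(-7 - 8n - 6m)    [distributive law]
= (-315m - 126m² - 490mn - 54m²n - 184mn² + 81m³ - 276n - 232n² - 64n³ - 108)(-7 - 8n - 6m)    [combine like terms]
= 2205m + 2520mn + 1890m² + 882m² + 1008m²n + 756m³ + 3430mn + 3920mn² + 2940m²n + 378m²n + 432m²n² + 324m³n + 1288mn² + 1472mn³ + 1104m²n² - 567m³ - 648m³n - 486m⁴ + 1932n + 2208n² + 1656mn + 1624n² + 1856n³ + 1392mn² + 448n³ + 512n⁴ + 384mn³ + 756 + 864n + 648m    [distributive law]
= 2853m + 7606mn + 2772m² + 4326m²n + 189m³ + 6600mn² + 1536m²n² - 324m³n + 1856mn³ - 486m⁴ + 2796n + 3832n² + 2304n³ + 512n⁴ + 756    [combine like terms]

2853m + 7606mn + 2772m² + 4326m²n + 189m³ + 6600mn² + 1536m²n² - 324m³n + 1856mn³ - 486m⁴ + 2796n + 3832n² + 2304n³ + 512n⁴ + 756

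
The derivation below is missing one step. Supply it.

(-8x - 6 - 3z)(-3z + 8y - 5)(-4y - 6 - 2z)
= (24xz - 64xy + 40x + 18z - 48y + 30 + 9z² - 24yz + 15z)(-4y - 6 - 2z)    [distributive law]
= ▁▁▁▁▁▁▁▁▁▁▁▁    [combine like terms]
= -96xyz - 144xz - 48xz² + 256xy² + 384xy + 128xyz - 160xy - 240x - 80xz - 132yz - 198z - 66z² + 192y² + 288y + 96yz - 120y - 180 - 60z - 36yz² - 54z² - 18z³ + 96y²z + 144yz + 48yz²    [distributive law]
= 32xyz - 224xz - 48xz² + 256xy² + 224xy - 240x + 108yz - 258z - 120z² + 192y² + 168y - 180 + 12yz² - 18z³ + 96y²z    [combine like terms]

By combine like terms:

(24xz - 64xy + 40x + 33z - 48y + 30 + 9z² - 24yz)(-4y - 6 - 2z)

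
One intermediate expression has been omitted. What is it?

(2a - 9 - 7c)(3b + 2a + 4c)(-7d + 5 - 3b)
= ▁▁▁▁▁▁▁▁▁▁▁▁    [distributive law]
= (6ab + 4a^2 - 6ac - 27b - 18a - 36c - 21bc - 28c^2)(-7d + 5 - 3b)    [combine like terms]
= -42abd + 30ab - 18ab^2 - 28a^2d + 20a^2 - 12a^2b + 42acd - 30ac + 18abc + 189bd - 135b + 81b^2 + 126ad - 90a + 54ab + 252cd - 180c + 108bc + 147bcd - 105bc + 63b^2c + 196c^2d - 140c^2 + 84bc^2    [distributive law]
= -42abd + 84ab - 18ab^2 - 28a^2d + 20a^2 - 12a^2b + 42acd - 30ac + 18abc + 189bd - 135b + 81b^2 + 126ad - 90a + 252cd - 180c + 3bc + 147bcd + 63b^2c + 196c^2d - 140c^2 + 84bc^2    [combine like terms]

Applying distributive law to the line above:

(6ab + 4a^2 + 8ac - 27b - 18a - 36c - 21bc - 14ac - 28c^2)(-7d + 5 - 3b)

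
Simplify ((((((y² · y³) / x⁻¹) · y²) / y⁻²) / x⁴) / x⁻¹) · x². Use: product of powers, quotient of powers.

((((((y² · y³) / x⁻¹) · y²) / y⁻²) / x⁴) / x⁻¹) · x²
= (((((y⁵ / x⁻¹) · y²) / y⁻²) / x⁴) / x⁻¹) · x²    [product of powers]
= y⁹    [quotient of powers; product of powers]

y⁹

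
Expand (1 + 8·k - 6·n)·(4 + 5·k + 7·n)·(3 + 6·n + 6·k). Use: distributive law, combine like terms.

12 - 27·n + 135·k + 198·k·n + 342·k^2 - 228·n^2 + 396·k^2·n + 240·k^3 - 96·k·n^2 - 252·n^3

(1 + 8·k - 6·n)·(4 + 5·k + 7·n)·(3 + 6·n + 6·k)
= (4 + 5·k + 7·n + 32·k + 40·k^2 + 56·k·n - 24·n - 30·k·n - 42·n^2)·(3 + 6·n + 6·k)    [distributive law]
= (4 + 37·k - 17·n + 40·k^2 + 26·k·n - 42·n^2)·(3 + 6·n + 6·k)    [combine like terms]
= 12 + 24·n + 24·k + 111·k + 222·k·n + 222·k^2 - 51·n - 102·n^2 - 102·k·n + 120·k^2 + 240·k^2·n + 240·k^3 + 78·k·n + 156·k·n^2 + 156·k^2·n - 126·n^2 - 252·n^3 - 252·k·n^2    [distributive law]
= 12 - 27·n + 135·k + 198·k·n + 342·k^2 - 228·n^2 + 396·k^2·n + 240·k^3 - 96·k·n^2 - 252·n^3    [combine like terms]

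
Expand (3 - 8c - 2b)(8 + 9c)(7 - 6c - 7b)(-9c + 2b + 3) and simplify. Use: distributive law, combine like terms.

-2721c - 504b + 504 + 2781c^2 + 2401bc - 224b^2 + 3834c^3 - 789bc^2 - 172b^2c - 3888c^4 - 4644bc^3 + 90b^2c^2 + 224b^3 + 252b^3c

(3 - 8c - 2b)(8 + 9c)(7 - 6c - 7b)(-9c + 2b + 3)
= (24 + 27c - 64c - 72c^2 - 16b - 18bc)(7 - 6c - 7b)(-9c + 2b + 3)    [distributive law]
= (24 - 37c - 72c^2 - 16b - 18bc)(7 - 6c - 7b)(-9c + 2b + 3)    [combine like terms]
= (168 - 144c - 168b - 259c + 222c^2 + 259bc - 504c^2 + 432c^3 + 504bc^2 - 112b + 96bc + 112b^2 - 126bc + 108bc^2 + 126b^2c)(-9c + 2b + 3)    [distributive law]
= (168 - 403c - 280b - 282c^2 + 229bc + 432c^3 + 612bc^2 + 112b^2 + 126b^2c)(-9c + 2b + 3)    [combine like terms]
= -1512c + 336b + 504 + 3627c^2 - 806bc - 1209c + 2520bc - 560b^2 - 840b + 2538c^3 - 564bc^2 - 846c^2 - 2061bc^2 + 458b^2c + 687bc - 3888c^4 + 864bc^3 + 1296c^3 - 5508bc^3 + 1224b^2c^2 + 1836bc^2 - 1008b^2c + 224b^3 + 336b^2 - 1134b^2c^2 + 252b^3c + 378b^2c    [distributive law]
= -2721c - 504b + 504 + 2781c^2 + 2401bc - 224b^2 + 3834c^3 - 789bc^2 - 172b^2c - 3888c^4 - 4644bc^3 + 90b^2c^2 + 224b^3 + 252b^3c    [combine like terms]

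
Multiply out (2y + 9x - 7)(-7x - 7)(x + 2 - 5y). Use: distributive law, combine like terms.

(2y + 9x - 7)(-7x - 7)(x + 2 - 5y)
= (-14xy - 14y - 63x^2 - 63x + 49x + 49)(x + 2 - 5y)    [distributive law]
= (-14xy - 14y - 63x^2 - 14x + 49)(x + 2 - 5y)    [combine like terms]
= -14x^2y - 28xy + 70xy^2 - 14xy - 28y + 70y^2 - 63x^3 - 126x^2 + 315x^2y - 14x^2 - 28x + 70xy + 49x + 98 - 245y    [distributive law]
= 301x^2y + 28xy + 70xy^2 - 273y + 70y^2 - 63x^3 - 140x^2 + 21x + 98    [combine like terms]

301x^2y + 28xy + 70xy^2 - 273y + 70y^2 - 63x^3 - 140x^2 + 21x + 98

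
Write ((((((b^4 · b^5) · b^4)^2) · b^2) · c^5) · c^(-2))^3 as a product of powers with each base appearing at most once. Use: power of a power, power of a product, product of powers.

((((((b^4 · b^5) · b^4)^2) · b^2) · c^5) · c^(-2))^3
= ((((((b^4 · b^5) · b^4)^2) · b^2) · c^5)^3) · ((c^(-2))^3)    [power of a product]
= ((((((b^4 · b^5) · b^4)^2) · b^2)^3) · ((c^5)^3)) · ((c^(-2))^3)    [power of a product]
= ((((((b^4 · b^5) · b^4)^2)^3) · ((b^2)^3)) · ((c^5)^3)) · ((c^(-2))^3)    [power of a product]
= (((((b^4 · b^5) · b^4)^6) · ((b^2)^3)) · ((c^5)^3)) · ((c^(-2))^3)    [power of a power]
= (((((b^4 · b^5)^6) · ((b^4)^6)) · ((b^2)^3)) · ((c^5)^3)) · ((c^(-2))^3)    [power of a product]
= ((((((b^4)^6) · ((b^5)^6)) · ((b^4)^6)) · ((b^2)^3)) · ((c^5)^3)) · ((c^(-2))^3)    [power of a product]
= ((((b^24 · ((b^5)^6)) · ((b^4)^6)) · ((b^2)^3)) · ((c^5)^3)) · ((c^(-2))^3)    [power of a power]
= ((((b^24 · b^30) · ((b^4)^6)) · ((b^2)^3)) · ((c^5)^3)) · ((c^(-2))^3)    [power of a power]
= (((b^54 · ((b^4)^6)) · ((b^2)^3)) · ((c^5)^3)) · ((c^(-2))^3)    [product of powers]
= (((b^54 · b^24) · ((b^2)^3)) · ((c^5)^3)) · ((c^(-2))^3)    [power of a power]
= ((b^78 · ((b^2)^3)) · ((c^5)^3)) · ((c^(-2))^3)    [product of powers]
= ((b^78 · b^6) · ((c^5)^3)) · ((c^(-2))^3)    [power of a power]
= (b^84 · ((c^5)^3)) · ((c^(-2))^3)    [product of powers]
= (b^84 · c^15) · ((c^(-2))^3)    [power of a power]
= (b^84 · c^15) · c^(-6)    [power of a power]
= b^84c^9    [product of powers]

b^84c^9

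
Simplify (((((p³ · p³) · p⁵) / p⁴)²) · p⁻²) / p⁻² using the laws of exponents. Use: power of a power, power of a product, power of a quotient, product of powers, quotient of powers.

p¹⁴

(((((p³ · p³) · p⁵) / p⁴)²) · p⁻²) / p⁻²
= (((((p³ · p³) · p⁵)²) / ((p⁴)²)) · p⁻²) / p⁻²    [power of a quotient]
= (((((p³ · p³)²) · ((p⁵)²)) / ((p⁴)²)) · p⁻²) / p⁻²    [power of a product]
= ((((((p³)²) · ((p³)²)) · ((p⁵)²)) / ((p⁴)²)) · p⁻²) / p⁻²    [power of a product]
= ((((p⁶ · ((p³)²)) · ((p⁵)²)) / ((p⁴)²)) · p⁻²) / p⁻²    [power of a power]
= ((((p⁶ · p⁶) · ((p⁵)²)) / ((p⁴)²)) · p⁻²) / p⁻²    [power of a power]
= (((p¹² · ((p⁵)²)) / ((p⁴)²)) · p⁻²) / p⁻²    [product of powers]
= (((p¹² · p¹⁰) / ((p⁴)²)) · p⁻²) / p⁻²    [power of a power]
= ((p²² / ((p⁴)²)) · p⁻²) / p⁻²    [product of powers]
= ((p²² / p⁸) · p⁻²) / p⁻²    [power of a power]
= (p¹⁴ · p⁻²) / p⁻²    [quotient of powers]
= p¹² / p⁻²    [product of powers]
= p¹⁴    [quotient of powers]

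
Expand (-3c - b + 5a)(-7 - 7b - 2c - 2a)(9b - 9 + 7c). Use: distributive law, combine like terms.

(-3c - b + 5a)(-7 - 7b - 2c - 2a)(9b - 9 + 7c)
= (21c + 21bc + 6c² + 6ac + 7b + 7b² + 2bc + 2ab - 35a - 35ab - 10ac - 10a²)(9b - 9 + 7c)    [distributive law]
= (21c + 23bc + 6c² - 4ac + 7b + 7b² - 33ab - 35a - 10a²)(9b - 9 + 7c)    [combine like terms]
= 189bc - 189c + 147c² + 207b²c - 207bc + 161bc² + 54bc² - 54c² + 42c³ - 36abc + 36ac - 28ac² + 63b² - 63b + 49bc + 63b³ - 63b² + 49b²c - 297ab² + 297ab - 231abc - 315ab + 315a - 245ac - 90a²b + 90a² - 70a²c    [distributive law]
= 31bc - 189c + 93c² + 256b²c + 215bc² + 42c³ - 267abc - 209ac - 28ac² - 63b + 63b³ - 297ab² - 18ab + 315a - 90a²b + 90a² - 70a²c    [combine like terms]

31bc - 189c + 93c² + 256b²c + 215bc² + 42c³ - 267abc - 209ac - 28ac² - 63b + 63b³ - 297ab² - 18ab + 315a - 90a²b + 90a² - 70a²c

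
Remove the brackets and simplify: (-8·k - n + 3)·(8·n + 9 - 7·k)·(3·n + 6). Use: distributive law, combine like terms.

(-8·k - n + 3)·(8·n + 9 - 7·k)·(3·n + 6)
= (-64·k·n - 72·k + 56·k² - 8·n² - 9·n + 7·k·n + 24·n + 27 - 21·k)·(3·n + 6)    [distributive law]
= (-57·k·n - 93·k + 56·k² - 8·n² + 15·n + 27)·(3·n + 6)    [combine like terms]
= -171·k·n² - 342·k·n - 279·k·n - 558·k + 168·k²·n + 336·k² - 24·n³ - 48·n² + 45·n² + 90·n + 81·n + 162    [distributive law]
= -171·k·n² - 621·k·n - 558·k + 168·k²·n + 336·k² - 24·n³ - 3·n² + 171·n + 162    [combine like terms]

-171·k·n² - 621·k·n - 558·k + 168·k²·n + 336·k² - 24·n³ - 3·n² + 171·n + 162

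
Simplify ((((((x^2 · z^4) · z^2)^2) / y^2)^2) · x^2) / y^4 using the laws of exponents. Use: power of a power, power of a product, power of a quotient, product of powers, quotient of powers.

((((((x^2 · z^4) · z^2)^2) / y^2)^2) · x^2) / y^4
= ((((((x^2 · z^4) · z^2)^2)^2) / ((y^2)^2)) · x^2) / y^4    [power of a quotient]
= (((((x^2 · z^4) · z^2)^4) / ((y^2)^2)) · x^2) / y^4    [power of a power]
= (((((x^2 · z^4)^4) · ((z^2)^4)) / ((y^2)^2)) · x^2) / y^4    [power of a product]
= ((((((x^2)^4) · ((z^4)^4)) · ((z^2)^4)) / ((y^2)^2)) · x^2) / y^4    [power of a product]
= ((((x^8 · ((z^4)^4)) · ((z^2)^4)) / ((y^2)^2)) · x^2) / y^4    [power of a power]
= ((((x^8 · z^16) · ((z^2)^4)) / ((y^2)^2)) · x^2) / y^4    [power of a power]
= ((((x^8 · z^16) · z^8) / ((y^2)^2)) · x^2) / y^4    [power of a power]
= ((((x^8 · z^16) · z^8) / y^4) · x^2) / y^4    [power of a power]
= x^10y^(-8)z^24    [quotient of powers; product of powers]

x^10y^(-8)z^24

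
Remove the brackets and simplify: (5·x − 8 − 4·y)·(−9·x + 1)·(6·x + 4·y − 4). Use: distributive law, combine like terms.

(5·x − 8 − 4·y)·(−9·x + 1)·(6·x + 4·y − 4)
= (−45·x² + 5·x + 72·x − 8 + 36·x·y − 4·y)·(6·x + 4·y − 4)    [distributive law]
= (−45·x² + 77·x − 8 + 36·x·y − 4·y)·(6·x + 4·y − 4)    [combine like terms]
= −270·x³ − 180·x²·y + 180·x² + 462·x² + 308·x·y − 308·x − 48·x − 32·y + 32 + 216·x²·y + 144·x·y² − 144·x·y − 24·x·y − 16·y² + 16·y    [distributive law]
= −270·x³ + 36·x²·y + 642·x² + 140·x·y − 356·x − 16·y + 32 + 144·x·y² − 16·y²    [combine like terms]

−270·x³ + 36·x²·y + 642·x² + 140·x·y − 356·x − 16·y + 32 + 144·x·y² − 16·y²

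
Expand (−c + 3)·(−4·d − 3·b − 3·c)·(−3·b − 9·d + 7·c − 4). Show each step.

−39·b·c·d − 36·c·d^2 + c^2·d − 19·c·d − 9·b^2·c + 12·b·c^2 − 48·b·c + 21·c^3 − 75·c^2 + 117·b·d + 108·d^2 + 48·d + 27·b^2 + 36·b + 36·c

(−c + 3)·(−4·d − 3·b − 3·c)·(−3·b − 9·d + 7·c − 4)
= (4·c·d + 3·b·c + 3·c^2 − 12·d − 9·b − 9·c)·(−3·b − 9·d + 7·c − 4)    [distributive law]
= −12·b·c·d − 36·c·d^2 + 28·c^2·d − 16·c·d − 9·b^2·c − 27·b·c·d + 21·b·c^2 − 12·b·c − 9·b·c^2 − 27·c^2·d + 21·c^3 − 12·c^2 + 36·b·d + 108·d^2 − 84·c·d + 48·d + 27·b^2 + 81·b·d − 63·b·c + 36·b + 27·b·c + 81·c·d − 63·c^2 + 36·c    [distributive law]
= −39·b·c·d − 36·c·d^2 + c^2·d − 19·c·d − 9·b^2·c + 12·b·c^2 − 48·b·c + 21·c^3 − 75·c^2 + 117·b·d + 108·d^2 + 48·d + 27·b^2 + 36·b + 36·c    [combine like terms]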